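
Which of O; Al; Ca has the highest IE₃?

The third ionization energy removes an electron from the +2 ion. For each element: O²⁺ still has 4 valence electrons; Al²⁺ still has 1 valence electron; Ca²⁺ is the bare [Ar] core.
Usually core removal costs more than valence removal, but here the competition is close: a tightly held n=2 valence electron can cost more to remove than an n=3 core electron, so the actual values have to decide it.
Valence configurations: O²⁺ [He]2s²2p², Al²⁺ [Ne]3s¹.
Tabulated IE_3 (kJ/mol): O 5300, Al 2745, Ca 4912.
Putting it together, IE_3: Al < Ca < O.

O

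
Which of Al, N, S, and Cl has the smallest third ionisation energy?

Al

IE_3 is the cost of taking one more electron from the +2 cation: Al²⁺ still has 1 valence electron; N²⁺ still has 3 valence electrons; S²⁺ still has 4 valence electrons; Cl²⁺ still has 5 valence electrons.
All are still removing valence electrons, so compare the +2 ions as you would atoms: IE_3 generally rises across a period (higher Z_eff) and falls down a group (larger shell), subject to the usual subshell exceptions.
Valence configurations: Al²⁺ [Ne]3s¹, N²⁺ [He]2s²2p¹, S²⁺ [Ne]3s²3p², Cl²⁺ [Ne]3s²3p³.
Approximate IE_3 values (kJ/mol): Al 2745, N 4578, S 3357, Cl 3822.
Putting it together, IE_3: Al < S < Cl < N.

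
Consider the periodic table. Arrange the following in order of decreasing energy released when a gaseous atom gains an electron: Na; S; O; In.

S, O, Na, In

O is in period 2, group 16; Na is in period 3, group 1; S is in period 3, group 16; In is in period 5, group 13.
Electron affinity generally becomes more exothermic across a period toward the halogens and less exothermic down a group.
Here both period and group differ, so the two effects have to be weighed against each other.
Na > In: the two effects oppose for this pair; the down-group effect wins (53 vs 29 kJ/mol).
O > Na: relative to Na, both the across-period and down-group shifts push O's electron affinity up.
S > O: this pair runs against the simple trend — see the exception note.
Note the exception: S has a higher electron affinity than O, contrary to the simple trend — the compact 2p subshell of O repels the added electron more than S's larger 3p does.
Tabulated electron affinity (kJ/mol): O 141, Na 53, S 200, In 29.
So from highest to lowest: S > O > Na > In.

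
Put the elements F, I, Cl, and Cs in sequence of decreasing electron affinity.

Cl, F, I, Cs

F is in period 2, group 17; Cl is in period 3, group 17; I is in period 5, group 17; Cs is in period 6, group 1.
EA tends to increase across a period and decrease down a group, though the pattern is less regular than for IE or radius.
Neither a single period nor a single group — weigh both effects.
I > Cs: relative to Cs, both the across-period and down-group shifts push I's electron affinity up.
F > I: F sits above I in group 17, so the down-group effect alone puts F higher.
Cl > F: this pair runs against the simple trend — see the exception note.
Note the exception: Cl has a higher electron affinity than F, contrary to the simple trend — F's small 2p subshell makes the incoming electron feel strong e⁻–e⁻ repulsion, so Cl actually releases more energy on gaining an electron.
Approximate values (kJ/mol): F 328, Cl 349, I 295, Cs 46.
So from highest to lowest: Cl > F > I > Cs.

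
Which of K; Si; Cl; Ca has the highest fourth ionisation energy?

Ca

IE_4 is the cost of taking one more electron from the +3 cation: K³⁺ is already 2 electrons into the core; Si³⁺ still has 1 valence electron; Cl³⁺ still has 4 valence electrons; Ca³⁺ is already 1 electron into the core.
Pulling an electron out of a noble-gas core costs far more than removing a remaining valence electron, so K and Ca sit at the high end of IE_4.
Valence configurations: Si³⁺ [Ne]3s¹, Cl³⁺ [Ne]3s²3p².
Tabulated IE_4 (kJ/mol): K 5877, Si 4356, Cl 5159, Ca 6491.
Overall IE_4 order: Si < Cl < K < Ca.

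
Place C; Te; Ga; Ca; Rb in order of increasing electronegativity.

Rb, Ca, Ga, Te, C

C is in period 2, group 14; Ca is in period 4, group 2; Ga is in period 4, group 13; Rb is in period 5, group 1; Te is in period 5, group 16.
EN rises left→right (higher Z_eff, smaller atoms) and falls top→bottom (larger, more shielded atoms).
Neither a single period nor a single group — weigh both effects.
Ca > Rb: both effects reinforce here, so Ca is clearly the higher of the two.
Ga > Ca: Ga lies to the right of Ca in period 4, so the across-period effect alone puts Ga higher.
Te > Ga: the two effects oppose for this pair; the across-period effect wins (2.10 vs 1.81).
C > Te: period and group pull opposite ways; the down-group shift dominates (2.55 vs 2.10).
Approximate values (Pauling): C 2.55, Ca 1.00, Ga 1.81, Rb 0.82, Te 2.10.
So from lowest to highest: Rb < Ca < Ga < Te < C.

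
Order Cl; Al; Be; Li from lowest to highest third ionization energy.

The third ionization energy removes an electron from the +2 ion. For each element: Cl²⁺ still has 5 valence electrons; Al²⁺ still has 1 valence electron; Be²⁺ is the bare [He] core; Li²⁺ is already 1 electron into the core.
Pulling an electron out of a noble-gas core costs far more than removing a remaining valence electron, so Li and Be sit at the high end of IE_3.
Valence configurations: Cl²⁺ [Ne]3s²3p³, Al²⁺ [Ne]3s¹.
Tabulated IE_3 (kJ/mol): Cl 3822, Al 2745, Be 14849, Li 11815.
Putting it together, IE_3: Al < Cl < Li < Be.

Al < Cl < Li < Be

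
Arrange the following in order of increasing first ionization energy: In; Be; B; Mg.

In < Mg < B < Be

Be is in period 2, group 2; B is in period 2, group 13; Mg is in period 3, group 2; In is in period 5, group 13.
Removing the outermost electron gets harder across a period and easier down a group.
These span different periods and groups, so the two trends combine.
Mg > In: period and group pull opposite ways; the down-group shift dominates (738 vs 558 kJ/mol).
B > Mg: both effects reinforce here, so B is clearly the higher of the two.
Be > B: this pair runs against the simple trend — see the exception note.
Note the exception: Be has a higher first ionization energy than B, contrary to the simple trend — removing B's lone 2p electron is easier than breaking Be's filled 2s².
For reference (kJ/mol): Be 900, B 801, Mg 738, In 558.
So from lowest to highest: In < Mg < B < Be.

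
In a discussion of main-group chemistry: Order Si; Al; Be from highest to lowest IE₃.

Be > Si > Al

IE_3 is the cost of taking one more electron from the +2 cation: Si²⁺ still has 2 valence electrons; Al²⁺ still has 1 valence electron; Be²⁺ is the bare [He] core.
Breaking into a closed-shell core is much more expensive than removing a leftover valence electron — Be has the largest IE_3 here.
Valence configurations: Si²⁺ [Ne]3s², Al²⁺ [Ne]3s¹.
The numbers (kJ/mol): Si 3232, Al 2745, Be 14849.
Overall IE_3 order: Al < Si < Be.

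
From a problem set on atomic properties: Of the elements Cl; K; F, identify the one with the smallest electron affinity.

K

F is in period 2, group 17; Cl is in period 3, group 17; K is in period 4, group 1.
Atoms with high Z_eff and room in the valence shell (especially the halogens) have the most exothermic electron affinities.
Neither a single period nor a single group — weigh both effects.
F > K: relative to K, both the across-period and down-group shifts push F's electron affinity up.
Cl > F: this pair runs against the simple trend — see the exception note.
Note the exception: Cl has a higher electron affinity than F, contrary to the simple trend — F's small 2p subshell makes the incoming electron feel strong e⁻–e⁻ repulsion, so Cl actually releases more energy on gaining an electron.
Approximate values (kJ/mol): F 328, Cl 349, K 48.
The smallest electron affinity among these belongs to K.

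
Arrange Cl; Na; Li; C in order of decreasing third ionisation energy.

Consider each +2 ion: Cl²⁺ still has 5 valence electrons; Na²⁺ is already 1 electron into the core; Li²⁺ is already 1 electron into the core; C²⁺ still has 2 valence electrons.
Pulling an electron out of a noble-gas core costs far more than removing a remaining valence electron, so Na and Li sit at the high end of IE_3.
Valence configurations: Cl²⁺ [Ne]3s²3p³, C²⁺ [He]2s².
Tabulated IE_3 (kJ/mol): Cl 3822, Na 6910, Li 11815, C 4620.
So the third ionization energies run Cl < C < Na < Li.

Li, Na, C, Cl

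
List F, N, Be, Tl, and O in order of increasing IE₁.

Be is in period 2, group 2; N is in period 2, group 15; O is in period 2, group 16; F is in period 2, group 17; Tl is in period 6, group 13.
Across a period the outer electron is held more tightly (higher IE₁); down a group it sits in a higher shell, more shielded, and comes off more easily.
Here both period and group differ, so the two effects have to be weighed against each other.
Be > Tl: the two effects oppose for this pair; the down-group effect wins (900 vs 589 kJ/mol).
O > Be: both are in period 2; the period trend gives O the larger value.
N > O: this pair runs against the simple trend — see the exception note.
F > N: F lies to the right of N in period 2, so the across-period effect alone puts F higher.
Note the exception: N has a higher first ionization energy than O, contrary to the simple trend — pairing an electron in O's 2p⁴ costs repulsion energy, so O ionizes more easily than half-filled N (2p³).
Tabulated first ionization energy (kJ/mol): Be 900, N 1402, O 1314, F 1681, Tl 589.
So from lowest to highest: Tl < Be < O < N < F.

Tl < Be < O < N < F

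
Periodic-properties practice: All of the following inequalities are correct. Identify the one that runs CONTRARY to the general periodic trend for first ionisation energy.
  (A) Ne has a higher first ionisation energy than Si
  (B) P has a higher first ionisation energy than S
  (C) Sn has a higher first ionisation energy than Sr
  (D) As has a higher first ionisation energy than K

The general trend: first ionisation energy increases across a period and decreases down a group.
(A) Ne (period 2, group 18) vs Si (period 3, group 14): the stated order agrees with the simple trend.
(B) P (period 3, group 15) vs S (period 3, group 16): the stated order contradicts the simple trend.
(C) Sn (period 5, group 14) vs Sr (period 5, group 2): the stated order agrees with the simple trend.
(D) As (period 4, group 15) vs K (period 4, group 1): the stated order agrees with the simple trend.
The exception is (B): S (3p⁴) ionizes more easily than half-filled P (3p³) because the paired 3p electron in S is pushed out by e⁻–e⁻ repulsion.

(B)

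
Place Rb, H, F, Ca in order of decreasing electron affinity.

H is in period 1, group 1; F is in period 2, group 17; Ca is in period 4, group 2; Rb is in period 5, group 1.
EA tends to increase across a period and decrease down a group, though the pattern is less regular than for IE or radius.
Here both period and group differ, so the two effects have to be weighed against each other.
Rb > Ca: this pair runs against the simple trend — see the exception note.
H > Rb: they share group 1; the group trend gives H the larger value.
F > H: period and group pull opposite ways; the across-period shift dominates (328 vs 73 kJ/mol).
Note the exception: Rb has a higher electron affinity than Ca, contrary to the simple trend — adding an electron to Ca (ns²) has to open a new, higher-energy np subshell, which is unfavourable.
For reference (kJ/mol): H 73, F 328, Ca 2, Rb 47.
So from highest to lowest: F > H > Rb > Ca.

F, H, Rb, Ca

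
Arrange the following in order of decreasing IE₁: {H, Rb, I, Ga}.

H, I, Ga, Rb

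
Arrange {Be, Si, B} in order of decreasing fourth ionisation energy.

IE_4 is the cost of taking one more electron from the +3 cation: Be³⁺ is already 1 electron into the core; Si³⁺ still has 1 valence electron; B³⁺ is the bare [He] core.
Core electrons are held far more tightly than valence electrons, so Be and B top the IE_4 order.
Approximate IE_4 values (kJ/mol): Be 21007, Si 4356, B 25026.
So the fourth ionization energies run Si < Be < B.

B, Be, Si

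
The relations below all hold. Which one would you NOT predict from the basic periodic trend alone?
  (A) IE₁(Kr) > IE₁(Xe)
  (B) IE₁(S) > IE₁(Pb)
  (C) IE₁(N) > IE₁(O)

(C)

The general trend: first ionization energy increases across a period and decreases down a group.
(A) Kr (period 4, group 18) vs Xe (period 5, group 18): the stated order agrees with the simple trend.
(B) S (period 3, group 16) vs Pb (period 6, group 14): the stated order agrees with the simple trend.
(C) N (period 2, group 15) vs O (period 2, group 16): the stated order contradicts the simple trend.
The exception is (C): pairing an electron in O's 2p⁴ costs repulsion energy, so O ionizes more easily than half-filled N (2p³).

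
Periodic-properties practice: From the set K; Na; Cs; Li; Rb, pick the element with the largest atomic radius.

Cs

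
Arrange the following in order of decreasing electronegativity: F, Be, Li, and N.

F, N, Be, Li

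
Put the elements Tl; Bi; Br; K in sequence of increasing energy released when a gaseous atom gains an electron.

K is in period 4, group 1; Br is in period 4, group 17; Tl is in period 6, group 13; Bi is in period 6, group 15.
Electron affinity generally becomes more exothermic across a period toward the halogens and less exothermic down a group.
Neither a single period nor a single group — weigh both effects.
K > Tl: period and group pull opposite ways; the down-group shift dominates (48 vs 19 kJ/mol).
Bi > K: the two effects oppose for this pair; the across-period effect wins (91 vs 48 kJ/mol).
Br > Bi: both effects reinforce here, so Br is clearly the higher of the two.
Tabulated electron affinity (kJ/mol): K 48, Br 325, Tl 19, Bi 91.
So from lowest to highest: Tl < K < Bi < Br.

Tl < K < Bi < Br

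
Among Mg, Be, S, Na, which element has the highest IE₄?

IE_4 is the cost of taking one more electron from the +3 cation: Mg³⁺ is already 1 electron into the core; Be³⁺ is already 1 electron into the core; S³⁺ still has 3 valence electrons; Na³⁺ is already 2 electrons into the core.
Breaking into a closed-shell core is much more expensive than removing a leftover valence electron — Na, Mg and Be have the largest IE_4 here.
Tabulated IE_4 (kJ/mol): Mg 10543, Be 21007, S 4556, Na 9543.
Hence IE_4: S < Na < Mg < Be.

Be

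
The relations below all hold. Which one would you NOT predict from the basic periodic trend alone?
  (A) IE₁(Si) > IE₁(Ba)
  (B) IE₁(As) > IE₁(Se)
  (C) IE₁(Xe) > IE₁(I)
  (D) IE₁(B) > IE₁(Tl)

(B)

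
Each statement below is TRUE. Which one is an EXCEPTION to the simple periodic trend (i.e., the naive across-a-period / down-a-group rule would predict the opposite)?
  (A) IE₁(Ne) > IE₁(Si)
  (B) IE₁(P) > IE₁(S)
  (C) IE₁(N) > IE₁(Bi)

(B)

The general trend: first ionization energy increases across a period and decreases down a group.
(A) Ne (period 2, group 18) vs Si (period 3, group 14): the stated order agrees with the simple trend.
(B) P (period 3, group 15) vs S (period 3, group 16): the stated order contradicts the simple trend.
(C) N (period 2, group 15) vs Bi (period 6, group 15): the stated order agrees with the simple trend.
The exception is (B): S (3p⁴) ionizes more easily than half-filled P (3p³) because the paired 3p electron in S is pushed out by e⁻–e⁻ repulsion.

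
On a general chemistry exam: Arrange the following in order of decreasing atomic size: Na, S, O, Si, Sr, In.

Sr, Na, In, Si, S, O

O is in period 2, group 16; Na is in period 3, group 1; Si is in period 3, group 14; S is in period 3, group 16; Sr is in period 5, group 2; In is in period 5, group 13.
Atomic radius shrinks across a period as nuclear charge pulls the same shell inward, and grows down a group as new shells are added.
Here both period and group differ, so the two effects have to be weighed against each other.
S > O: they share group 16; the group trend gives S the larger value.
Si > S: both are in period 3; the period trend gives Si the larger value.
In > Si: relative to Si, both the across-period and down-group shifts push In's atomic radius up.
Na > In: the two effects oppose for this pair; the across-period effect wins (155 vs 142 pm).
Sr > Na: the two effects oppose for this pair; the down-group effect wins (185 vs 155 pm).
Approximate values (pm): O 63, Na 155, Si 116, S 103, Sr 185, In 142.
So from largest to smallest: Sr > Na > In > Si > S > O.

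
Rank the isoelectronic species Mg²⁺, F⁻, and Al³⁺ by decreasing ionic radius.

All of these have 10 electrons, so size is governed by nuclear charge alone: the more protons, the stronger the pull on the same electron cloud, and the smaller the ion.
Nuclear charges: Al³⁺ (Z=13), Mg²⁺ (Z=12), F⁻ (Z=9).
Largest to smallest: F⁻ > Mg²⁺ > Al³⁺.

F⁻ > Mg²⁺ > Al³⁺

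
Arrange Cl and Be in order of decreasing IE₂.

Cl, Be

The second ionization energy removes an electron from the +1 ion. For each element: Cl⁺ still has 6 valence electrons; Be⁺ still has 1 valence electron.
All are still removing valence electrons, so compare the +1 ions as you would atoms: IE_2 generally rises across a period (higher Z_eff) and falls down a group (larger shell), subject to the usual subshell exceptions.
Valence configurations: Cl⁺ [Ne]3s²3p⁴, Be⁺ [He]2s¹.
Tabulated IE_2 (kJ/mol): Cl 2298, Be 1757.
So the second ionization energies run Be < Cl.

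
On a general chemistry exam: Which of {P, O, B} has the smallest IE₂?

P

After 1 electron has been removed, what remains? P⁺ still has 4 valence electrons; O⁺ still has 5 valence electrons; B⁺ still has 2 valence electrons.
All are still removing valence electrons, so compare the +1 ions as you would atoms: IE_2 generally rises across a period (higher Z_eff) and falls down a group (larger shell), subject to the usual subshell exceptions.
Valence configurations: P⁺ [Ne]3s²3p², O⁺ [He]2s²2p³, B⁺ [He]2s².
The numbers (kJ/mol): P 1907, O 3388, B 2427.
So the second ionization energies run P < B < O.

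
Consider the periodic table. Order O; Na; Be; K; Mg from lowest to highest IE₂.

Mg, Be, K, O, Na

After 1 electron has been removed, what remains? O⁺ still has 5 valence electrons; Na⁺ is the bare [Ne] core; Be⁺ still has 1 valence electron; K⁺ is the bare [Ar] core; Mg⁺ still has 1 valence electron.
Usually core removal costs more than valence removal, but here the competition is close: a tightly held n=2 valence electron can cost more to remove than an n=3 core electron, so the actual values have to decide it.
Valence configurations: O⁺ [He]2s²2p³, Be⁺ [He]2s¹, Mg⁺ [Ne]3s¹.
The numbers (kJ/mol): O 3388, Na 4562, Be 1757, K 3052, Mg 1451.
Overall IE_2 order: Mg < Be < K < O < Na.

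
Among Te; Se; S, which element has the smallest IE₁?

Te

Removing the outermost electron gets harder across a period and easier down a group.
All are in group 16, so first ionization energy increases up the group.
The smallest IE₁ among these belongs to Te.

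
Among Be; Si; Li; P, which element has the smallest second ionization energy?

After 1 electron has been removed, what remains? Be⁺ still has 1 valence electron; Si⁺ still has 3 valence electrons; Li⁺ is the bare [He] core; P⁺ still has 4 valence electrons.
Pulling an electron out of a noble-gas core costs far more than removing a remaining valence electron, so Li sits at the high end of IE_2.
Valence configurations: Be⁺ [He]2s¹, Si⁺ [Ne]3s²3p¹, P⁺ [Ne]3s²3p².
The numbers (kJ/mol): Be 1757, Si 1577, Li 7298, P 1907.
Hence IE_2: Si < Be < P < Li.

Si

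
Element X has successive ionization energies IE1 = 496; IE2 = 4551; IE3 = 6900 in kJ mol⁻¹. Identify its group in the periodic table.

Look for the largest jump between consecutive ionization energies: IE2/IE1 ≈ 9.2, far larger than any earlier ratio.
That jump marks the point where a core electron is being removed. So the atom has 1 valence electron.
A main-group element with 1 valence electron is in group 1.

Group 1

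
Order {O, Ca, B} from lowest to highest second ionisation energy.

Ca < B < O

Consider each +1 ion: O⁺ still has 5 valence electrons; Ca⁺ still has 1 valence electron; B⁺ still has 2 valence electrons.
All are still removing valence electrons, so compare the +1 ions as you would atoms: IE_2 generally rises across a period (higher Z_eff) and falls down a group (larger shell), subject to the usual subshell exceptions.
Valence configurations: O⁺ [He]2s²2p³, Ca⁺ [Ar]4s¹, B⁺ [He]2s².
The numbers (kJ/mol): O 3388, Ca 1145, B 2427.
So the second ionization energies run Ca < B < O.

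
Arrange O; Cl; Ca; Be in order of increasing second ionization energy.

Ca < Be < Cl < O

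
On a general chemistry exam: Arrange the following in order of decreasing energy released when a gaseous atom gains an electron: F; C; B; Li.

F, C, Li, B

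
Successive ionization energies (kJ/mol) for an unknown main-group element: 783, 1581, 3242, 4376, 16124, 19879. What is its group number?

Group 14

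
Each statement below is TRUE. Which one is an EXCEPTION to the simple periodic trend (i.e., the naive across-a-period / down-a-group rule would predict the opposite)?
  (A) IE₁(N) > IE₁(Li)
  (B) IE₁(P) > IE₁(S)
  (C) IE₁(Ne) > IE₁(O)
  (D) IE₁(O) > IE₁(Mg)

(B)

The general trend: IE₁ increases across a period and decreases down a group.
(A) N (period 2, group 15) vs Li (period 2, group 1): the stated order agrees with the simple trend.
(B) P (period 3, group 15) vs S (period 3, group 16): the stated order contradicts the simple trend.
(C) Ne (period 2, group 18) vs O (period 2, group 16): the stated order agrees with the simple trend.
(D) O (period 2, group 16) vs Mg (period 3, group 2): the stated order agrees with the simple trend.
The exception is (B): S (3p⁴) ionizes more easily than half-filled P (3p³) because the paired 3p electron in S is pushed out by e⁻–e⁻ repulsion.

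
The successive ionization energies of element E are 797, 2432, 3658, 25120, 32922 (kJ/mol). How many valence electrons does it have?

3

Look for the largest jump between consecutive ionization energies: IE4/IE3 ≈ 6.9, far larger than any earlier ratio.
That jump marks the point where a core electron is being removed. So the atom has 3 valence electrons.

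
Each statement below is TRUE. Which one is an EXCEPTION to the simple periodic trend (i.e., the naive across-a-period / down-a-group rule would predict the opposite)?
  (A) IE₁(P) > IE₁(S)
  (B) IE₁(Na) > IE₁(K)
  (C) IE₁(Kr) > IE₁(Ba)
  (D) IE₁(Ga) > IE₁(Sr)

The general trend: first ionization energy increases across a period and decreases down a group.
(A) P (period 3, group 15) vs S (period 3, group 16): the stated order contradicts the simple trend.
(B) Na (period 3, group 1) vs K (period 4, group 1): the stated order agrees with the simple trend.
(C) Kr (period 4, group 18) vs Ba (period 6, group 2): the stated order agrees with the simple trend.
(D) Ga (period 4, group 13) vs Sr (period 5, group 2): the stated order agrees with the simple trend.
The exception is (A): S (3p⁴) ionizes more easily than half-filled P (3p³) because the paired 3p electron in S is pushed out by e⁻–e⁻ repulsion.

(A)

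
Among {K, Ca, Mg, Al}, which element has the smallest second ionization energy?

Ca

The second ionization energy removes an electron from the +1 ion. For each element: K⁺ is the bare [Ar] core; Ca⁺ still has 1 valence electron; Mg⁺ still has 1 valence electron; Al⁺ still has 2 valence electrons.
Breaking into a closed-shell core is much more expensive than removing a leftover valence electron — K has the largest IE_2 here.
Valence configurations: Ca⁺ [Ar]4s¹, Mg⁺ [Ne]3s¹, Al⁺ [Ne]3s².
Approximate IE_2 values (kJ/mol): K 3052, Ca 1145, Mg 1451, Al 1817.
Putting it together, IE_2: Ca < Mg < Al < K.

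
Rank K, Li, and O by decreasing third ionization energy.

Li > O > K

Consider each +2 ion: K²⁺ is already 1 electron into the core; Li²⁺ is already 1 electron into the core; O²⁺ still has 4 valence electrons.
Usually core removal costs more than valence removal, but here the competition is close: a tightly held n=2 valence electron can cost more to remove than an n=3 core electron, so the actual values have to decide it.
Approximate IE_3 values (kJ/mol): K 4420, Li 11815, O 5300.
Putting it together, IE_3: K < O < Li.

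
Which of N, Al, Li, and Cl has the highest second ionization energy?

Li

Consider each +1 ion: N⁺ still has 4 valence electrons; Al⁺ still has 2 valence electrons; Li⁺ is the bare [He] core; Cl⁺ still has 6 valence electrons.
Pulling an electron out of a noble-gas core costs far more than removing a remaining valence electron, so Li sits at the high end of IE_2.
Valence configurations: N⁺ [He]2s²2p², Al⁺ [Ne]3s², Cl⁺ [Ne]3s²3p⁴.
Approximate IE_2 values (kJ/mol): N 2856, Al 1817, Li 7298, Cl 2298.
Overall IE_2 order: Al < Cl < N < Li.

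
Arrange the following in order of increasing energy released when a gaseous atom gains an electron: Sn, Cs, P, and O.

O is in period 2, group 16; P is in period 3, group 15; Sn is in period 5, group 14; Cs is in period 6, group 1.
Adding an electron releases more energy for atoms nearer the top right (short of the noble gases).
These span different periods and groups, so the two trends combine.
P > Cs: relative to Cs, both the across-period and down-group shifts push P's electron affinity up.
Sn > P: this pair runs against the simple trend — see the exception note.
O > Sn: both effects reinforce here, so O is clearly the higher of the two.
Note the exception: Sn has a higher electron affinity than P, contrary to the simple trend — adding an electron to P's half-filled np³ subshell costs electron-pairing energy.
For reference (kJ/mol): O 141, P 72, Sn 107, Cs 46.
So from lowest to highest: Cs < P < Sn < O.

Cs < P < Sn < O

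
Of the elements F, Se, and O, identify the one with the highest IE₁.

O is in period 2, group 16; F is in period 2, group 17; Se is in period 4, group 16.
Removing the outermost electron gets harder across a period and easier down a group.
Here both period and group differ, so the two effects have to be weighed against each other.
O > Se: they share group 16; the group trend gives O the larger value.
F > O: both are in period 2; the period trend gives F the larger value.
For reference (kJ/mol): O 1314, F 1681, Se 941.
The highest IE₁ among these belongs to F.

F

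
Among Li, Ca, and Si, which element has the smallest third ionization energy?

Si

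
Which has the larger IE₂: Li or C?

After 1 electron has been removed, what remains? Li⁺ is the bare [He] core; C⁺ still has 3 valence electrons.
Core electrons are held far more tightly than valence electrons, so Li tops the IE_2 order.
Tabulated IE_2 (kJ/mol): Li 7298, C 2353.
Overall IE_2 order: C < Li.

Li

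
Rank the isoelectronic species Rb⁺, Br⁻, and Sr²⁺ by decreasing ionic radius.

Br⁻ > Rb⁺ > Sr²⁺

All of these have 36 electrons, so size is governed by nuclear charge alone: the more protons, the stronger the pull on the same electron cloud, and the smaller the ion.
Nuclear charges: Sr²⁺ (Z=38), Rb⁺ (Z=37), Br⁻ (Z=35).
Largest to smallest: Br⁻ > Rb⁺ > Sr²⁺.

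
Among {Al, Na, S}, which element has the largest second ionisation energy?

Na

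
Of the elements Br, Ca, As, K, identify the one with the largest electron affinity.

EA tends to increase across a period and decrease down a group, though the pattern is less regular than for IE or radius.
All lie in period 4; the across-period trend (electron affinity increases left to right) applies, with the exception below.
Note the exception: K has a higher electron affinity than Ca, contrary to the simple trend — adding an electron to Ca (ns²) has to open a new, higher-energy np subshell, which is unfavourable.
Tabulated electron affinity (kJ/mol): K 48, Ca 2, As 78, Br 325.
The largest electron affinity among these belongs to Br.

Br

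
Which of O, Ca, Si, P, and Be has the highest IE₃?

Consider each +2 ion: O²⁺ still has 4 valence electrons; Ca²⁺ is the bare [Ar] core; Si²⁺ still has 2 valence electrons; P²⁺ still has 3 valence electrons; Be²⁺ is the bare [He] core.
Usually core removal costs more than valence removal, but here the competition is close: a tightly held n=2 valence electron can cost more to remove than an n=3 core electron, so the actual values have to decide it.
Valence configurations: O²⁺ [He]2s²2p², Si²⁺ [Ne]3s², P²⁺ [Ne]3s²3p¹.
P²⁺ loses a lone 3p electron whereas Si²⁺ must break into a filled 3s² pair, so IE_3(Si) > IE_3(P) even though P has the higher nuclear charge.
The numbers (kJ/mol): O 5300, Ca 4912, Si 3232, P 2914, Be 14849.
Hence IE_3: P < Si < Ca < O < Be.

Be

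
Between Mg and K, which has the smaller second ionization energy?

Mg

The second ionization energy removes an electron from the +1 ion. For each element: Mg⁺ still has 1 valence electron; K⁺ is the bare [Ar] core.
Core electrons are held far more tightly than valence electrons, so K tops the IE_2 order.
The numbers (kJ/mol): Mg 1451, K 3052.
Hence IE_2: Mg < K.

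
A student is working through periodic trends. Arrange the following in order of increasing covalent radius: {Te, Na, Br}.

Br, Te, Na

Na is in period 3, group 1; Br is in period 4, group 17; Te is in period 5, group 16.
Radius decreases left→right (rising Z_eff, same n) and increases top→bottom (higher n).
These span different periods and groups, so the two trends combine.
Te > Br: relative to Br, both the across-period and down-group shifts push Te's atomic radius up.
Na > Te: period and group pull opposite ways; the across-period shift dominates (155 vs 136 pm).
For reference (pm): Na 155, Br 114, Te 136.
So from smallest to largest: Br < Te < Na.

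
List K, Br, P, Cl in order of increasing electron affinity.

P is in period 3, group 15; Cl is in period 3, group 17; K is in period 4, group 1; Br is in period 4, group 17.
Electron affinity generally becomes more exothermic across a period toward the halogens and less exothermic down a group.
These span different periods and groups, so the two trends combine.
P > K: both effects reinforce here, so P is clearly the higher of the two.
Br > P: the two effects oppose for this pair; the across-period effect wins (325 vs 72 kJ/mol).
Cl > Br: they share group 17; the group trend gives Cl the larger value.
Approximate values (kJ/mol): P 72, Cl 349, K 48, Br 325.
So from lowest to highest: K < P < Br < Cl.

K < P < Br < Cl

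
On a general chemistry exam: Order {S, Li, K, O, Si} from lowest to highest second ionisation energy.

Si < S < K < O < Li

IE_2 is the cost of taking one more electron from the +1 cation: S⁺ still has 5 valence electrons; Li⁺ is the bare [He] core; K⁺ is the bare [Ar] core; O⁺ still has 5 valence electrons; Si⁺ still has 3 valence electrons.
Usually core removal costs more than valence removal, but here the competition is close: a tightly held n=2 valence electron can cost more to remove than an n=3 core electron, so the actual values have to decide it.
Valence configurations: S⁺ [Ne]3s²3p³, O⁺ [He]2s²2p³, Si⁺ [Ne]3s²3p¹.
The numbers (kJ/mol): S 2252, Li 7298, K 3052, O 3388, Si 1577.
Overall IE_2 order: Si < S < K < O < Li.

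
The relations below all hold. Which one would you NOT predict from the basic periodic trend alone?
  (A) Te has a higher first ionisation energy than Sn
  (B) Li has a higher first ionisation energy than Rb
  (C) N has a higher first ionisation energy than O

The general trend: first ionisation energy increases across a period and decreases down a group.
(A) Te (period 5, group 16) vs Sn (period 5, group 14): the stated order agrees with the simple trend.
(B) Li (period 2, group 1) vs Rb (period 5, group 1): the stated order agrees with the simple trend.
(C) N (period 2, group 15) vs O (period 2, group 16): the stated order contradicts the simple trend.
The exception is (C): pairing an electron in O's 2p⁴ costs repulsion energy, so O ionizes more easily than half-filled N (2p³).

(C)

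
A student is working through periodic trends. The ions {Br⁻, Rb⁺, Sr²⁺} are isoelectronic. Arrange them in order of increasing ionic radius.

Sr²⁺ < Rb⁺ < Br⁻

All of these have 36 electrons, so size is governed by nuclear charge alone: the more protons, the stronger the pull on the same electron cloud, and the smaller the ion.
Nuclear charges: Sr²⁺ (Z=38), Rb⁺ (Z=37), Br⁻ (Z=35).
Smallest to largest: Sr²⁺ < Rb⁺ < Br⁻.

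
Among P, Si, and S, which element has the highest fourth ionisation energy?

IE_4 is the cost of taking one more electron from the +3 cation: P³⁺ still has 2 valence electrons; Si³⁺ still has 1 valence electron; S³⁺ still has 3 valence electrons.
All are still removing valence electrons, so compare the +3 ions as you would atoms: IE_4 generally rises across a period (higher Z_eff) and falls down a group (larger shell), subject to the usual subshell exceptions.
Valence configurations: P³⁺ [Ne]3s², Si³⁺ [Ne]3s¹, S³⁺ [Ne]3s²3p¹.
S³⁺ loses a lone 3p electron whereas P³⁺ must break into a filled 3s² pair, so IE_4(P) > IE_4(S) even though S has the higher nuclear charge.
Approximate IE_4 values (kJ/mol): P 4964, Si 4356, S 4556.
Overall IE_4 order: Si < S < P.

P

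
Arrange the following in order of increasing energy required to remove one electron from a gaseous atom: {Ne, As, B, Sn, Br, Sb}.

Sn < B < Sb < As < Br < Ne

B is in period 2, group 13; Ne is in period 2, group 18; As is in period 4, group 15; Br is in period 4, group 17; Sn is in period 5, group 14; Sb is in period 5, group 15.
First ionization energy rises across a period (greater Z_eff holds electrons more tightly) and falls down a group (valence electrons are farther from the nucleus).
Neither a single period nor a single group — weigh both effects.
B > Sn: the two effects oppose for this pair; the down-group effect wins (801 vs 709 kJ/mol).
Sb > B: period and group pull opposite ways; the across-period shift dominates (831 vs 801 kJ/mol).
As > Sb: As sits above Sb in group 15, so the down-group effect alone puts As higher.
Br > As: both are in period 4; the period trend gives Br the larger value.
Ne > Br: both effects reinforce here, so Ne is clearly the higher of the two.
Approximate values (kJ/mol): B 801, Ne 2081, As 947, Br 1140, Sn 709, Sb 831.
So from lowest to highest: Sn < B < Sb < As < Br < Ne.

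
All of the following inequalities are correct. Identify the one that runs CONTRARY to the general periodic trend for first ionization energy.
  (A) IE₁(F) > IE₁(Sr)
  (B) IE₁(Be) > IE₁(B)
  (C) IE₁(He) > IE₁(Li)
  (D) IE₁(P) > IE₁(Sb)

(B)

The general trend: first ionization energy increases across a period and decreases down a group.
(A) F (period 2, group 17) vs Sr (period 5, group 2): the stated order agrees with the simple trend.
(B) Be (period 2, group 2) vs B (period 2, group 13): the stated order contradicts the simple trend.
(C) He (period 1, group 18) vs Li (period 2, group 1): the stated order agrees with the simple trend.
(D) P (period 3, group 15) vs Sb (period 5, group 15): the stated order agrees with the simple trend.
The exception is (B): removing B's lone 2p electron is easier than breaking Be's filled 2s².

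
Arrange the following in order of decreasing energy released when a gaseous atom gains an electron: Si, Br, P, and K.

Si is in period 3, group 14; P is in period 3, group 15; K is in period 4, group 1; Br is in period 4, group 17.
EA tends to increase across a period and decrease down a group, though the pattern is less regular than for IE or radius.
These span different periods and groups, so the two trends combine.
P > K: both effects reinforce here, so P is clearly the higher of the two.
Si > P: this pair runs against the simple trend — see the exception note.
Br > Si: the two effects oppose for this pair; the across-period effect wins (325 vs 134 kJ/mol).
Note the exception: Si has a higher electron affinity than P, contrary to the simple trend — adding an electron to P's half-filled 3p³ is unfavourable, so Si (3p²) has the more exothermic EA.
For reference (kJ/mol): Si 134, P 72, K 48, Br 325.
So from highest to lowest: Br > Si > P > K.

Br > Si > P > K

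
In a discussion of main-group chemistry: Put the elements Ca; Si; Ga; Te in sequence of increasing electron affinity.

Ca < Ga < Si < Te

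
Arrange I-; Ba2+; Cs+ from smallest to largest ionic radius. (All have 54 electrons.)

Ba2+ < Cs+ < I-

All of these have 54 electrons, so size is governed by nuclear charge alone: the more protons, the stronger the pull on the same electron cloud, and the smaller the ion.
Nuclear charges: Ba2+ (Z=56), Cs+ (Z=55), I- (Z=53).
Smallest to largest: Ba2+ < Cs+ < I-.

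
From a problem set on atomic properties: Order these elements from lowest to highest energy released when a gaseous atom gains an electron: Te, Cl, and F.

Te, F, Cl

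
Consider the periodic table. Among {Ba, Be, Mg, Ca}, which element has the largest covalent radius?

Ba

Be is in period 2, group 2; Mg is in period 3, group 2; Ca is in period 4, group 2; Ba is in period 6, group 2.
Radius decreases left→right (rising Z_eff, same n) and increases top→bottom (higher n).
All are in group 2, so atomic radius increases down the group.
The largest covalent radius among these belongs to Ba.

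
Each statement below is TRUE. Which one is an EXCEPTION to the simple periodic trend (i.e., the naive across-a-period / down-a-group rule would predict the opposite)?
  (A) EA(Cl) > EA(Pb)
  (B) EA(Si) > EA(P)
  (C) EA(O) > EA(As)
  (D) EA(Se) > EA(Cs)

(B)

The general trend: electron affinity increases across a period and decreases down a group.
(A) Cl (period 3, group 17) vs Pb (period 6, group 14): the stated order agrees with the simple trend.
(B) Si (period 3, group 14) vs P (period 3, group 15): the stated order contradicts the simple trend.
(C) O (period 2, group 16) vs As (period 4, group 15): the stated order agrees with the simple trend.
(D) Se (period 4, group 16) vs Cs (period 6, group 1): the stated order agrees with the simple trend.
The exception is (B): adding an electron to P's half-filled 3p³ is unfavourable, so Si (3p²) has the more exothermic EA.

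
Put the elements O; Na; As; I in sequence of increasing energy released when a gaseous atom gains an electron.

O is in period 2, group 16; Na is in period 3, group 1; As is in period 4, group 15; I is in period 5, group 17.
Electron affinity generally becomes more exothermic across a period toward the halogens and less exothermic down a group.
Here both period and group differ, so the two effects have to be weighed against each other.
As > Na: period and group pull opposite ways; the across-period shift dominates (78 vs 53 kJ/mol).
O > As: relative to As, both the across-period and down-group shifts push O's electron affinity up.
I > O: period and group pull opposite ways; the across-period shift dominates (295 vs 141 kJ/mol).
Tabulated electron affinity (kJ/mol): O 141, Na 53, As 78, I 295.
So from lowest to highest: Na < As < O < I.

Na < As < O < I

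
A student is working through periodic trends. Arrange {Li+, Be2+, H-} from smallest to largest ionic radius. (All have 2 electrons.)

Be2+ < Li+ < H-

All of these have 2 electrons, so size is governed by nuclear charge alone: the more protons, the stronger the pull on the same electron cloud, and the smaller the ion.
Nuclear charges: Be2+ (Z=4), Li+ (Z=3), H- (Z=1).
Smallest to largest: Be2+ < Li+ < H-.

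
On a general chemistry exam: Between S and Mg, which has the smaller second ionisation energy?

Mg

After 1 electron has been removed, what remains? S⁺ still has 5 valence electrons; Mg⁺ still has 1 valence electron.
All are still removing valence electrons, so compare the +1 ions as you would atoms: IE_2 generally rises across a period (higher Z_eff) and falls down a group (larger shell), subject to the usual subshell exceptions.
Valence configurations: S⁺ [Ne]3s²3p³, Mg⁺ [Ne]3s¹.
Tabulated IE_2 (kJ/mol): S 2252, Mg 1451.
So the second ionization energies run Mg < S.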